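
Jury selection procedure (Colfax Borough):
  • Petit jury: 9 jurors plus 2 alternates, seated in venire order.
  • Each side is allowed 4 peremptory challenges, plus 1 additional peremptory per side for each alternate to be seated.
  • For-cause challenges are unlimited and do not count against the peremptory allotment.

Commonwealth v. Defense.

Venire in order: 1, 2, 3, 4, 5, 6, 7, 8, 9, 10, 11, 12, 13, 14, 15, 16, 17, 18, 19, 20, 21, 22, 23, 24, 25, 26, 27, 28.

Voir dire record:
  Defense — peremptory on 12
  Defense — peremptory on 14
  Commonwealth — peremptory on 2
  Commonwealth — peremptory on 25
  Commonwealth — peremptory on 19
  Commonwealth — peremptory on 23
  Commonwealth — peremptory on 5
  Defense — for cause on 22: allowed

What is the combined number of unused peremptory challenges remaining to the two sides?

5

Commonwealth allotment: 4 base + 1 × 2 alternates = 6. Defense allotment: 4 base + 1 × 2 alternates = 6.
Commonwealth peremptories used: #2, #25, #19, #23, #5 — 5.
Defense peremptories used: #12, #14 — 2 (the for-cause on #22 doesn't count).
Remaining: (6 − 5) + (6 − 2) = 5.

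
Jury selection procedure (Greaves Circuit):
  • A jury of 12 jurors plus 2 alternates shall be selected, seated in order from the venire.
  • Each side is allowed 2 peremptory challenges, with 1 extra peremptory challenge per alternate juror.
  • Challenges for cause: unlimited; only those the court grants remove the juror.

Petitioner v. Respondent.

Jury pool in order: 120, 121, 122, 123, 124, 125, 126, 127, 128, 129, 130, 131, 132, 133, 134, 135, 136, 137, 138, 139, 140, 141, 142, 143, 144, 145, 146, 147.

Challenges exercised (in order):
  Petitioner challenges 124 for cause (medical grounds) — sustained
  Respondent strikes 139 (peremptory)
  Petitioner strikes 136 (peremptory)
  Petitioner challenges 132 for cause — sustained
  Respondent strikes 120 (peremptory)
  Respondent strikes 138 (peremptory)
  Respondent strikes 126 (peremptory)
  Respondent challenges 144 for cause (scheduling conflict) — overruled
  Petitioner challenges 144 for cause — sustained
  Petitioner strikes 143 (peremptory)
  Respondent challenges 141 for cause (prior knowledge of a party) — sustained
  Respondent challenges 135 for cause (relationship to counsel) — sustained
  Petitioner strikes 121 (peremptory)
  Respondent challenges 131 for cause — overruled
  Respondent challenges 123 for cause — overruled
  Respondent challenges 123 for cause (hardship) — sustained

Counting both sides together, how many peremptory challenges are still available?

1

Petitioner allotment: 2 base + 1 × 2 alternates = 4. Respondent allotment: 2 base + 1 × 2 alternates = 4.
Petitioner peremptories used: #136, #143, #121 — 3 (for-cause on #124, #132, #144 don't count).
Respondent peremptories used: #139, #120, #138, #126 — 4 (for-cause on #144, #141, #135, #131, #123, #123 don't count).
Remaining: (4 − 3) + (4 − 4) = 1.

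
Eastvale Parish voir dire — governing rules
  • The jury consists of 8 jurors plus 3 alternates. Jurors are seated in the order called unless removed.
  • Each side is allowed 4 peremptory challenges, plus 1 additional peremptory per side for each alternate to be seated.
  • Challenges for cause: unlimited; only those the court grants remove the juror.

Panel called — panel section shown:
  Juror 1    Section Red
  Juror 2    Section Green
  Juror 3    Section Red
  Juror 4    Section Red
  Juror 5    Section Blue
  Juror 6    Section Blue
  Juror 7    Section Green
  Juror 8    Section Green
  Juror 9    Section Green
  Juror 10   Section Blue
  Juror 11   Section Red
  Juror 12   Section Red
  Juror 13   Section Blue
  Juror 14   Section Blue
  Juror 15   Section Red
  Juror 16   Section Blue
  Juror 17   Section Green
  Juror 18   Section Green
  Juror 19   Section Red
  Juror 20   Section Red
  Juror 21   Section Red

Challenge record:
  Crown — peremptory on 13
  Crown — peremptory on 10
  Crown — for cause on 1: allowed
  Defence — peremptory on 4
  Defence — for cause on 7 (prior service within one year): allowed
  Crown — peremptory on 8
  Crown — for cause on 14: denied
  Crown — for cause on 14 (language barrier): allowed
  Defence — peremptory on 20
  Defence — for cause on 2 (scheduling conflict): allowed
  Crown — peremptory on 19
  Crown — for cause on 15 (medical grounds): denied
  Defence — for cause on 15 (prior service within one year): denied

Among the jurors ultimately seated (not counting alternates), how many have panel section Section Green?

1

Removed: #1, #2, #4, #7, #8, #10, #13, #14, #19, #20.
Seated jurors 1–8: #3, #5, #6, #9, #11, #12, #15, #16 (alternates #17, #18, #21 not counted).
Of those, in Section Green: #9 → 1.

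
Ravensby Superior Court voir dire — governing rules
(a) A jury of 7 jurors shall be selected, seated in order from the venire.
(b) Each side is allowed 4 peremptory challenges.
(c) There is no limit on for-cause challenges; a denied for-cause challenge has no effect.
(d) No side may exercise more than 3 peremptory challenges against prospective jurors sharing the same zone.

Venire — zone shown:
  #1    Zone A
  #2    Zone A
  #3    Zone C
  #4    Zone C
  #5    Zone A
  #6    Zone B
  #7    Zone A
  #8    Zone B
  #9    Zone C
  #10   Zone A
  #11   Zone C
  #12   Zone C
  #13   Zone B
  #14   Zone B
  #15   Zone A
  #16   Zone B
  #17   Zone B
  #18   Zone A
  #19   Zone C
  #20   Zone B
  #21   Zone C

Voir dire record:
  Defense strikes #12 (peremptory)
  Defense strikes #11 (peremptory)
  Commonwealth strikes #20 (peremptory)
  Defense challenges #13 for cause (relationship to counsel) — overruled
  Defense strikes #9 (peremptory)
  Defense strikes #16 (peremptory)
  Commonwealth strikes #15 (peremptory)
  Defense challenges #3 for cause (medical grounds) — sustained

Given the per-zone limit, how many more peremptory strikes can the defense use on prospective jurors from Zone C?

Defense peremptories so far: #12, #11, #9, #16 — 4 of 4 used, 0 left overall.
Against Zone C: #12, #11, #9 — 3 used; per-zone cap 3 leaves 0.
Binding limit: min(0, 0) = 0.

0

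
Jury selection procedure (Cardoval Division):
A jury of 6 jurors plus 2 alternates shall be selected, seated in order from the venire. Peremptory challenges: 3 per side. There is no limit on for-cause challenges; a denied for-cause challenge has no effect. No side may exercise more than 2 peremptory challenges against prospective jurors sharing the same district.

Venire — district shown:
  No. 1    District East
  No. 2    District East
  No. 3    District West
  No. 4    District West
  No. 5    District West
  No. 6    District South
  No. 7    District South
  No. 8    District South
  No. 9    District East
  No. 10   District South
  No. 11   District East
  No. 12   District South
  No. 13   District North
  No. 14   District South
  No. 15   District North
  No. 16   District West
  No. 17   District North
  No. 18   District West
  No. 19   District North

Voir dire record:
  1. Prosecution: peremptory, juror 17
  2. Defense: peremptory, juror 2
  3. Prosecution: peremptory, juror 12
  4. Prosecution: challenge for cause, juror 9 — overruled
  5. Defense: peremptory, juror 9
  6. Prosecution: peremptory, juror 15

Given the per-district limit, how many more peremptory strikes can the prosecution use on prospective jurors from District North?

0

Prosecution peremptories so far: #17, #12, #15 — 3 of 3 used, 0 left overall.
Against District North: #17, #15 — 2 used; per-district cap 2 leaves 0.
Binding limit: min(0, 0) = 0.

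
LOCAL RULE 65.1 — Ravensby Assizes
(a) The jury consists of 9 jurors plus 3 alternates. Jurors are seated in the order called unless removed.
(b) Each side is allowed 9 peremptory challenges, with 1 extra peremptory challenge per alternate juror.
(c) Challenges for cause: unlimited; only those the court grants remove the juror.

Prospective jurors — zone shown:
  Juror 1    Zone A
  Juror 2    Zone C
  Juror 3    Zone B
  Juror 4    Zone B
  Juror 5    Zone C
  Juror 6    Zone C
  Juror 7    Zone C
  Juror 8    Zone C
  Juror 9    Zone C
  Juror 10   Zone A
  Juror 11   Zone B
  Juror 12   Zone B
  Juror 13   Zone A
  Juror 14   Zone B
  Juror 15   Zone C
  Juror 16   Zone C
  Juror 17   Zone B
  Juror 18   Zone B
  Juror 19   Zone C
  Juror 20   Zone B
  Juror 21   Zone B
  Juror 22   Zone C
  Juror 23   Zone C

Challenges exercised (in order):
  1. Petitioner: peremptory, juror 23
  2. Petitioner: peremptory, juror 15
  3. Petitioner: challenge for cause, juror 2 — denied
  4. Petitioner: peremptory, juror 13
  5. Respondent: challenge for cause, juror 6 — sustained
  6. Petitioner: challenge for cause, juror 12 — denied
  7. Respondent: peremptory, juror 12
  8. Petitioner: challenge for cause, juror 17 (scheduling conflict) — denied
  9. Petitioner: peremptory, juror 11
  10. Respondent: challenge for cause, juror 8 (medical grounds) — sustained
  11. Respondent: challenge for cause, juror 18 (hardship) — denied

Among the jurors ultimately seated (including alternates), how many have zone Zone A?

Removed: #6, #8, #11, #12, #13, #15, #23.
Seated (12 incl. alternates): #1, #2, #3, #4, #5, #7, #9, #10, #14, #16, #17, #18.
Of those, in Zone A: #1, #10 → 2.

2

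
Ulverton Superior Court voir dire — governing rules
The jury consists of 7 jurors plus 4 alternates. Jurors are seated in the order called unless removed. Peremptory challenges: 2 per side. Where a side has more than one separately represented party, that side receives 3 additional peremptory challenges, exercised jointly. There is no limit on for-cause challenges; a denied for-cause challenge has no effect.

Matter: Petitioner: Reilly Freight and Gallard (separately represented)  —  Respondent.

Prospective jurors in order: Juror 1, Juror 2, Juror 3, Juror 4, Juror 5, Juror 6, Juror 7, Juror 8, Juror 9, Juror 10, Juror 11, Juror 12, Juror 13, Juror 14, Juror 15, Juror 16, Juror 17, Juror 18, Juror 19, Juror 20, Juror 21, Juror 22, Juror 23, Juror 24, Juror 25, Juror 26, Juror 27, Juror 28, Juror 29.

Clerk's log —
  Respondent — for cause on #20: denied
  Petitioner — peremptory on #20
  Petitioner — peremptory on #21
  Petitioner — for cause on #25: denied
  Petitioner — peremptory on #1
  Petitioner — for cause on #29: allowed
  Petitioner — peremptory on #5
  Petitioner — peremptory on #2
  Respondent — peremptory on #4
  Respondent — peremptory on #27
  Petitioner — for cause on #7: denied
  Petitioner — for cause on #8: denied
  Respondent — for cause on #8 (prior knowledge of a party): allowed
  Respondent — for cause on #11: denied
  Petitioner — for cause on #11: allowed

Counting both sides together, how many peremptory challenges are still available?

Petitioner allotment: 2 base + 3 multi-party = 5. Respondent allotment: 2.
Petitioner peremptories used: #20, #21, #1, #5, #2 — 5 (for-cause on #25, #29, #7, #8, #11 don't count).
Respondent peremptories used: #4, #27 — 2 (for-cause on #20, #8, #11 don't count).
Remaining: (5 − 5) + (2 − 2) = 0.

0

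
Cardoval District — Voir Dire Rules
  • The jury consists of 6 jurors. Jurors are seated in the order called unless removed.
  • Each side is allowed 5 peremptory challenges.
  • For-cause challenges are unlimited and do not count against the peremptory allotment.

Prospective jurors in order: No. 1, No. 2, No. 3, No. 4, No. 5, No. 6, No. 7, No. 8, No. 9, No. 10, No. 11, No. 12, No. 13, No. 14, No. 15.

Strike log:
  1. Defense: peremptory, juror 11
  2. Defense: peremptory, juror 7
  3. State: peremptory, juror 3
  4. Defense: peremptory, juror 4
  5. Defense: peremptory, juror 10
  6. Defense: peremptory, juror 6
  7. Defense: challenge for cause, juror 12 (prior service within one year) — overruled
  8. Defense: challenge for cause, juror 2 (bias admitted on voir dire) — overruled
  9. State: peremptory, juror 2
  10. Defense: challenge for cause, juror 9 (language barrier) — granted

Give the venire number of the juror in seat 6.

14

Removed: #2, #3, #4, #6, #7, #9, #10, #11. (#12 stays — for-cause denied.)
Filling seats in venire order through position 6: #1, #5, #8, #12, #13, #14.
So seat 6 is #14.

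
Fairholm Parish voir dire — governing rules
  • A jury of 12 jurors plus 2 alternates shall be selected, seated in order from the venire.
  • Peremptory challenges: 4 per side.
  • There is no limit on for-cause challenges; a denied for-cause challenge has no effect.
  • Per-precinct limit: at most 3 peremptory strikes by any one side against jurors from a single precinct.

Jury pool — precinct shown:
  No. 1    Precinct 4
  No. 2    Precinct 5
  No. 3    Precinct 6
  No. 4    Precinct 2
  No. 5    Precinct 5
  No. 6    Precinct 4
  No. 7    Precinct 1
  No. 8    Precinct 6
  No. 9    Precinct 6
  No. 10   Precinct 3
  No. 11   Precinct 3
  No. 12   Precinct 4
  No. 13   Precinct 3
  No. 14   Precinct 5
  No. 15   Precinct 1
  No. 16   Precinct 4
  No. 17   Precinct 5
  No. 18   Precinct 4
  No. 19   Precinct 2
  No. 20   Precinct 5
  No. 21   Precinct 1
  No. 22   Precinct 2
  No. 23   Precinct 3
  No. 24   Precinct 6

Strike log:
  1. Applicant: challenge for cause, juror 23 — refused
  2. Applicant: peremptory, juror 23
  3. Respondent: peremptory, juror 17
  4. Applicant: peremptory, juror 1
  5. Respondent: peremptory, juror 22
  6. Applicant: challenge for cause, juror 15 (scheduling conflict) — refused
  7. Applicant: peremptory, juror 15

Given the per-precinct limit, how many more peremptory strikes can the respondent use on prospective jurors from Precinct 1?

Respondent peremptories so far: #17, #22 — 2 of 4 used, 2 left overall.
Against Precinct 1: none yet — per-precinct cap 3 leaves 3.
Binding limit: min(2, 3) = 2.

2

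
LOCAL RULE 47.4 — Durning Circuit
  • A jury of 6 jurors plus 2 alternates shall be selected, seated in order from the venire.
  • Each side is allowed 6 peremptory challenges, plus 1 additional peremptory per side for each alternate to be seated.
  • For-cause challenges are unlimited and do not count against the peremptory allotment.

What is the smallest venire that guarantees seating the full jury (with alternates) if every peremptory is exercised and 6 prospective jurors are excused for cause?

30

Seats to fill: 6 + 2 alternates = 8.
Peremptories: 6 + 1×2 = 8 per side × 2 sides = 16.
For-cause removals: 6.
Minimum venire: 8 + 16 + 6 = 30.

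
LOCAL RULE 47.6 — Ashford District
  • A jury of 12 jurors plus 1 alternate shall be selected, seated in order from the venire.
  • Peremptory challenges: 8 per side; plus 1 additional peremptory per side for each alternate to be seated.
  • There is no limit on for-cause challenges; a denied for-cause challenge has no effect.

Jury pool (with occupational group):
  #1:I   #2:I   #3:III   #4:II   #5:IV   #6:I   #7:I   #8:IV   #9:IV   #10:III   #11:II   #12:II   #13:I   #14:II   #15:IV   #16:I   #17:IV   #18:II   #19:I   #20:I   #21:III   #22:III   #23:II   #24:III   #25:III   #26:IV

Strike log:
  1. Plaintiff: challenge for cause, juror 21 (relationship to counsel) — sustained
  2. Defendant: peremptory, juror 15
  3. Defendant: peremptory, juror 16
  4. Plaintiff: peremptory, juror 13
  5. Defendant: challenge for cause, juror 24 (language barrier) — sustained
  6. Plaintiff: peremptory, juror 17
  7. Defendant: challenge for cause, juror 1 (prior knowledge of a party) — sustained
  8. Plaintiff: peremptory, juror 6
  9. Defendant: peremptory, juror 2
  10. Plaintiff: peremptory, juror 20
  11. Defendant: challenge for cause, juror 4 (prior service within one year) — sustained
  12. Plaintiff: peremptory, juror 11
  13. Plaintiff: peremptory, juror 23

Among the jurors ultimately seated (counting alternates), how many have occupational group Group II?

Removed: #1, #2, #4, #6, #11, #13, #15, #16, #17, #20, #21, #23, #24.
Seated (13 incl. alternates): #3, #5, #7, #8, #9, #10, #12, #14, #18, #19, #22, #25, #26.
Of those, in Group II: #12, #14, #18 → 3.

3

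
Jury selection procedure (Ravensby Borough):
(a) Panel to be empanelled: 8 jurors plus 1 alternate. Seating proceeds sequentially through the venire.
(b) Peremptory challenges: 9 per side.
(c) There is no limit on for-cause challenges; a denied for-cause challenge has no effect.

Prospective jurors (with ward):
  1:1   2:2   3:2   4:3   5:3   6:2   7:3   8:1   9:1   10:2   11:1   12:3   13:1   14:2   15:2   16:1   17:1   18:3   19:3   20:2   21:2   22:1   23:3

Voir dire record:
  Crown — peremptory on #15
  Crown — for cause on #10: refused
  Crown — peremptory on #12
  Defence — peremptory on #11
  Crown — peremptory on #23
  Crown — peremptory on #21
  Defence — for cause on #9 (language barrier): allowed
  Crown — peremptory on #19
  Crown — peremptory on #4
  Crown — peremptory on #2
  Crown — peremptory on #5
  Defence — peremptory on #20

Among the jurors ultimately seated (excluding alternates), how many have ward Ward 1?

3

Removed: #2, #4, #5, #9, #11, #12, #15, #19, #20, #21, #23.
Seated jurors 1–8: #1, #3, #6, #7, #8, #10, #13, #14 (alternates #16 not counted).
Of those, in Ward 1: #1, #8, #13 → 3.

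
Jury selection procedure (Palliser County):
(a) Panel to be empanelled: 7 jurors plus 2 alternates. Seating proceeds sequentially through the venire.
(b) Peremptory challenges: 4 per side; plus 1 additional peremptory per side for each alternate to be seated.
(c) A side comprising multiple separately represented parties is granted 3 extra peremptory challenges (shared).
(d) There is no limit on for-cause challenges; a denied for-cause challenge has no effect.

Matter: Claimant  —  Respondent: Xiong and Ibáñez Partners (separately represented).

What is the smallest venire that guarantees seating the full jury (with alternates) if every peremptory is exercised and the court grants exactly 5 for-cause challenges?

29

Seats to fill: 7 + 2 alternates = 9.
Peremptories — Claimant: 4 + 1×2 = 6; Respondent: 4 + 1×2 + 3 = 9; total 15.
For-cause removals: 5.
Minimum venire: 9 + 15 + 5 = 29.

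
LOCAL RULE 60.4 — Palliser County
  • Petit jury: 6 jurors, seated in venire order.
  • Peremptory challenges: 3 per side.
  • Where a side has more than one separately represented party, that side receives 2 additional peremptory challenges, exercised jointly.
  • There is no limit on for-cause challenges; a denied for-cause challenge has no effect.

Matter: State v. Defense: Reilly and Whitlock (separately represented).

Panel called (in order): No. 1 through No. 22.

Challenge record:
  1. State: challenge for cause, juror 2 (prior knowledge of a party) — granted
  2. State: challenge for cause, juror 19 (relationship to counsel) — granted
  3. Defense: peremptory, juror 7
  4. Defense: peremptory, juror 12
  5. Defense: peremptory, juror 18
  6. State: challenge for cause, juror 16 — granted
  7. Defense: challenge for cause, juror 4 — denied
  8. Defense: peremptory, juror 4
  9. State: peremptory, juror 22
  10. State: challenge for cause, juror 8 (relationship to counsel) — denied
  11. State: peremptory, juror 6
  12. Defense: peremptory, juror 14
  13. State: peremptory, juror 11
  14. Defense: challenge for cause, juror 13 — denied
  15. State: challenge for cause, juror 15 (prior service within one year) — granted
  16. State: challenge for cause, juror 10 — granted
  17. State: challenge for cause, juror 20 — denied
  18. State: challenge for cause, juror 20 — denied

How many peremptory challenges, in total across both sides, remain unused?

0

State allotment: 3. Defense allotment: 3 base + 2 multi-party = 5.
State peremptories used: #22, #6, #11 — 3 (for-cause on #2, #19, #16, #8, #15, #10, #20, #20 don't count).
Defense peremptories used: #7, #12, #18, #4, #14 — 5 (for-cause on #4, #13 don't count).
Remaining: (3 − 3) + (5 − 5) = 0.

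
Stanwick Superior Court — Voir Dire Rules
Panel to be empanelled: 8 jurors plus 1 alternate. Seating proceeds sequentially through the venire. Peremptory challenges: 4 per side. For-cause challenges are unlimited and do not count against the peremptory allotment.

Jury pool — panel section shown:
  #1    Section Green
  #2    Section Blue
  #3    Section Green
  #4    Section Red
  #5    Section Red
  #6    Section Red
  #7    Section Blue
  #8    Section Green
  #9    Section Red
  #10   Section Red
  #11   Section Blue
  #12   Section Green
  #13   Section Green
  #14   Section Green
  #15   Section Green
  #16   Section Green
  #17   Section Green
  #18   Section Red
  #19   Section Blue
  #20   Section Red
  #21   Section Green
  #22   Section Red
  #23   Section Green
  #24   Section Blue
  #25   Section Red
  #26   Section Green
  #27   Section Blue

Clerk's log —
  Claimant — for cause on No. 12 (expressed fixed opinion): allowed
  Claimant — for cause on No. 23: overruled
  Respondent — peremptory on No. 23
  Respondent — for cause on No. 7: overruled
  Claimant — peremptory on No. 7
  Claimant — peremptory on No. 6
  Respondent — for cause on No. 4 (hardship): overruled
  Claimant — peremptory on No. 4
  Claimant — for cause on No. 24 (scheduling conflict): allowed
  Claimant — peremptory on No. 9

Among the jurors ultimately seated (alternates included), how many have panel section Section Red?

Removed: #4, #6, #7, #9, #12, #23, #24.
Seated (9 incl. alternates): #1, #2, #3, #5, #8, #10, #11, #13, #14.
Of those, in Section Red: #5, #10 → 2.

2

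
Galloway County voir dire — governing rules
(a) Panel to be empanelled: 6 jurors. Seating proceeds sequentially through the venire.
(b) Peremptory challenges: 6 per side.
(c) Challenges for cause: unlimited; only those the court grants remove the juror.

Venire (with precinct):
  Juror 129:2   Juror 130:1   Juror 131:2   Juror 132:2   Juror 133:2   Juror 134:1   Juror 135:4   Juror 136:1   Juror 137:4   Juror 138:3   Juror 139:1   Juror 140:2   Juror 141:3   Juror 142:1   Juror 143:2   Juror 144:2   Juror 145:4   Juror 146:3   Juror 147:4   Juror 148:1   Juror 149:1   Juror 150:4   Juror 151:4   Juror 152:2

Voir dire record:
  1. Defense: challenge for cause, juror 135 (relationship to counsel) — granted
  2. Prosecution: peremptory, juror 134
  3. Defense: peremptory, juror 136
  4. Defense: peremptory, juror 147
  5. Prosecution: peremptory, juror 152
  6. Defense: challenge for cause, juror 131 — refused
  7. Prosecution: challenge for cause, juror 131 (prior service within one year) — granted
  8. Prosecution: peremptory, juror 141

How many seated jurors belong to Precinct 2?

3

Removed: #131, #134, #135, #136, #141, #147, #152.
Seated jurors 1–6: #129, #130, #132, #133, #137, #138.
Of those, in Precinct 2: #129, #132, #133 → 3.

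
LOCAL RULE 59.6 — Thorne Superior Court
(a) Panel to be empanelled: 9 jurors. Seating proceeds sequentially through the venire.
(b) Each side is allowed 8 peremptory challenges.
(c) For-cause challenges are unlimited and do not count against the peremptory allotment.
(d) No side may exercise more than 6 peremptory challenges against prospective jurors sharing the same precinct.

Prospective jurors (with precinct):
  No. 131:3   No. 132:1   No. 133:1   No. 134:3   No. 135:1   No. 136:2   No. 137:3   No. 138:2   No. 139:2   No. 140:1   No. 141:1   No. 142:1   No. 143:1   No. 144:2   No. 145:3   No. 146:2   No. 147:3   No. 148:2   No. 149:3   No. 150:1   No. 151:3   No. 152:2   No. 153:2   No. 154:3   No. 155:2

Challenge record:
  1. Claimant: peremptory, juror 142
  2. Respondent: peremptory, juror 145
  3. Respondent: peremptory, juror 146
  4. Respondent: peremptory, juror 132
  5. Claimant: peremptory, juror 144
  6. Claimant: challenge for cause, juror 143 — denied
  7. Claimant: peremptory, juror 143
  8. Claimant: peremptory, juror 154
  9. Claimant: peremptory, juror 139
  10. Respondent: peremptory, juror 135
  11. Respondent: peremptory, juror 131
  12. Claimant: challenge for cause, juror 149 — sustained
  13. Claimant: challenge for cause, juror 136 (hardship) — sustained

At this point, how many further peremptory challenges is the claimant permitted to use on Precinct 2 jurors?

Claimant peremptories so far: #142, #144, #143, #154, #139 — 5 of 8 used, 3 left overall.
Against Precinct 2: #144, #139 — 2 used; per-precinct cap 6 leaves 4.
Binding limit: min(3, 4) = 3.

3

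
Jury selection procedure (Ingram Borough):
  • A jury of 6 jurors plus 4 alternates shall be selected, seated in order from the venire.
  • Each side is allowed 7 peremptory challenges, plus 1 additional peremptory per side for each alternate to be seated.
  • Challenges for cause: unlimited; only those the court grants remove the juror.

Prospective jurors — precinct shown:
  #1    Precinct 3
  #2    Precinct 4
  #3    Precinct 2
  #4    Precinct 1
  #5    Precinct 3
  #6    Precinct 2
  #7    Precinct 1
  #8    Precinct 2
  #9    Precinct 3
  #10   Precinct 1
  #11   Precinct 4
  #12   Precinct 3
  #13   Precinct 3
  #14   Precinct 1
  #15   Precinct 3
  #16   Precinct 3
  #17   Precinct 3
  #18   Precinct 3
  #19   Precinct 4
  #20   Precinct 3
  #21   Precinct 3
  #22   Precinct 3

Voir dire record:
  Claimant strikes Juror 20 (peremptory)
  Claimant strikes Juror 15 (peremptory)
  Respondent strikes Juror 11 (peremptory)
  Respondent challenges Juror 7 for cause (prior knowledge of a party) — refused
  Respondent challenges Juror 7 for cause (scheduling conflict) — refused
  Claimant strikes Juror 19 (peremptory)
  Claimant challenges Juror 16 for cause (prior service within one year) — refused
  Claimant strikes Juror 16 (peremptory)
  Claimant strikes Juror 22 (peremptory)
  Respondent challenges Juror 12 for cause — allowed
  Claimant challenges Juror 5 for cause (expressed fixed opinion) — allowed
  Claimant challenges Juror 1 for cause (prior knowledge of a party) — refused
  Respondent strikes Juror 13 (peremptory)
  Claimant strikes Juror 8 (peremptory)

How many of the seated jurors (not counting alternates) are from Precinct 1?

Removed: #5, #8, #11, #12, #13, #15, #16, #19, #20, #22.
Seated jurors 1–6: #1, #2, #3, #4, #6, #7 (alternates #9, #10, #14, #17 not counted).
Of those, in Precinct 1: #4, #7 → 2.

2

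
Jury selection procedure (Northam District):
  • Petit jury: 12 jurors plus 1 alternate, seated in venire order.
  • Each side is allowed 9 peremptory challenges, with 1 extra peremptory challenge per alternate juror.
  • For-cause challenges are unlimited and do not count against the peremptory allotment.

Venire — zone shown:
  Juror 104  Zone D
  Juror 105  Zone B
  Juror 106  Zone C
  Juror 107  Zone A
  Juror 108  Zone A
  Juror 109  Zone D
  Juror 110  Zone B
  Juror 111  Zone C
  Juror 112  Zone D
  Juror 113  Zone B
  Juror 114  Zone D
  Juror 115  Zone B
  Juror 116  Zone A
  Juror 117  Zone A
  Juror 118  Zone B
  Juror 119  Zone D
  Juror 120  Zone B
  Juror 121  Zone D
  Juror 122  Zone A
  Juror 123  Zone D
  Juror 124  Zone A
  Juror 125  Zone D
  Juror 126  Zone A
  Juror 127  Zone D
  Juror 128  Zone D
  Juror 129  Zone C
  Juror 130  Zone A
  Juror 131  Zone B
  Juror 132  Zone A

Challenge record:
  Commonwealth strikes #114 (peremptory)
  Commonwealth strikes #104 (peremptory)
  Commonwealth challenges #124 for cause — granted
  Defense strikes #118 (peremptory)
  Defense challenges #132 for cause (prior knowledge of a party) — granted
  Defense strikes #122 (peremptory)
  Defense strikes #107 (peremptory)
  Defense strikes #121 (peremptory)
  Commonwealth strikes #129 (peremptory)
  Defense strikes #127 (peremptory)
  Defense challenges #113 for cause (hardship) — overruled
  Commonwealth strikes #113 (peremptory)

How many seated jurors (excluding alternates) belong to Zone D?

3

Removed: #104, #107, #113, #114, #118, #121, #122, #124, #127, #129, #132.
Seated jurors 1–12: #105, #106, #108, #109, #110, #111, #112, #115, #116, #117, #119, #120 (alternates #123 not counted).
Of those, in Zone D: #109, #112, #119 → 3.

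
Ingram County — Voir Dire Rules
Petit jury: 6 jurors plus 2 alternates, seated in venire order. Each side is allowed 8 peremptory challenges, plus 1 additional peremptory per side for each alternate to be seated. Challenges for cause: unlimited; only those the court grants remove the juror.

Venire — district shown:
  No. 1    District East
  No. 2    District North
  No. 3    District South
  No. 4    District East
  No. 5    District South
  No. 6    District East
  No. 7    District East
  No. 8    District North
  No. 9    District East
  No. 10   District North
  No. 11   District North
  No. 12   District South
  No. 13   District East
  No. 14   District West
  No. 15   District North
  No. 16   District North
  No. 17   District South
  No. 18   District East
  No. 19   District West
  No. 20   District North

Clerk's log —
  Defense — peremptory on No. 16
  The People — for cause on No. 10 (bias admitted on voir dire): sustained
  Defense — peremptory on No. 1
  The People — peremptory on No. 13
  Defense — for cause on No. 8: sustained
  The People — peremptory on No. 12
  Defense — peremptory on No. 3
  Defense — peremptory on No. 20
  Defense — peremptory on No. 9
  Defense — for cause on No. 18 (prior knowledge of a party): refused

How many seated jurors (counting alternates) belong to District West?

1

Removed: #1, #3, #8, #9, #10, #12, #13, #16, #20.
Seated (8 incl. alternates): #2, #4, #5, #6, #7, #11, #14, #15.
Of those, in District West: #14 → 1.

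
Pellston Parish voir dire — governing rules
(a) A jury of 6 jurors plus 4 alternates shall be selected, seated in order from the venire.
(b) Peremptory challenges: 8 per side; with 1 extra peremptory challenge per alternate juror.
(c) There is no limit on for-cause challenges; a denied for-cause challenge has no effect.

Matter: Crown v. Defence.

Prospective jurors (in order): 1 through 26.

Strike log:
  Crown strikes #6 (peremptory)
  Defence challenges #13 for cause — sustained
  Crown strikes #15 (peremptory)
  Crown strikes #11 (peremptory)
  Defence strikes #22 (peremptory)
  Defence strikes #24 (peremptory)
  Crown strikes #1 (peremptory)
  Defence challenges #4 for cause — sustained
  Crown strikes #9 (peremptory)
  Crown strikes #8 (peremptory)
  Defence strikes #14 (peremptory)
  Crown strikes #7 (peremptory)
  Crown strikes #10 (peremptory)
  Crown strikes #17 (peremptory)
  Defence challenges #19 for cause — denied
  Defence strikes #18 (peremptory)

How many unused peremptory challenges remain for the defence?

Defence allotment: 8 base + 1 × 4 alternates = 12.
Defence peremptories used: #22, #24, #14, #18 — 4 (for-cause on #13, #4, #19 don't count).
Remaining: 12 − 4 = 8.

8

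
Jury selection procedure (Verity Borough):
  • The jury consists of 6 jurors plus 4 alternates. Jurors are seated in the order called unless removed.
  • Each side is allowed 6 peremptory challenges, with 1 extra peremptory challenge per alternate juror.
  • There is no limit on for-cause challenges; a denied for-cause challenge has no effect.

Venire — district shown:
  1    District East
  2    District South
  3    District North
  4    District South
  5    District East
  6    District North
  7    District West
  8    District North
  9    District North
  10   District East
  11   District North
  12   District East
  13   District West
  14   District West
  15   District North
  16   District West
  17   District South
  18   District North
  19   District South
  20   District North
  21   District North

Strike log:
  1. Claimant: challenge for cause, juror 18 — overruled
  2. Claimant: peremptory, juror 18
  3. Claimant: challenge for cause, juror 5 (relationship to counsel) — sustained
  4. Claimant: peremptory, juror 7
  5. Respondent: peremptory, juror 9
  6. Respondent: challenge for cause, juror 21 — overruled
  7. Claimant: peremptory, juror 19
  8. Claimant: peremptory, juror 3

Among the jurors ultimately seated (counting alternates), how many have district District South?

2

Removed: #3, #5, #7, #9, #18, #19.
Seated (10 incl. alternates): #1, #2, #4, #6, #8, #10, #11, #12, #13, #14.
Of those, in District South: #2, #4 → 2.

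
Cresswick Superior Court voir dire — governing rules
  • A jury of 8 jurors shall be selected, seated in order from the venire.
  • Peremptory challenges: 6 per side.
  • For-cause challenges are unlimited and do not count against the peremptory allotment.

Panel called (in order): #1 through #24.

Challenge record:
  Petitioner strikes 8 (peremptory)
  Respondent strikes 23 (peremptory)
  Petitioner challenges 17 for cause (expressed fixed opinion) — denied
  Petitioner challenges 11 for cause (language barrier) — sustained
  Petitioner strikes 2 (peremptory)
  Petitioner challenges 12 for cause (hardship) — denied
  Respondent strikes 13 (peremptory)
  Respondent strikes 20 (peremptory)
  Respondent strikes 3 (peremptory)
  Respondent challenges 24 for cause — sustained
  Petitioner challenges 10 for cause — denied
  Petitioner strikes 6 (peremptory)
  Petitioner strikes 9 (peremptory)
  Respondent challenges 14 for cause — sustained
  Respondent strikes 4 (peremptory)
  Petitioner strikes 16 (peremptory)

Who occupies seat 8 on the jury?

18

Removed: #2, #3, #4, #6, #8, #9, #11, #13, #14, #16, #20, #23, #24. (#10, #12, #17 stay — for-cause denied.)
Seating in order: seats 1–8 → #1, #5, #7, #10, #12, #15, #17, #18.
So seat 8 is #18.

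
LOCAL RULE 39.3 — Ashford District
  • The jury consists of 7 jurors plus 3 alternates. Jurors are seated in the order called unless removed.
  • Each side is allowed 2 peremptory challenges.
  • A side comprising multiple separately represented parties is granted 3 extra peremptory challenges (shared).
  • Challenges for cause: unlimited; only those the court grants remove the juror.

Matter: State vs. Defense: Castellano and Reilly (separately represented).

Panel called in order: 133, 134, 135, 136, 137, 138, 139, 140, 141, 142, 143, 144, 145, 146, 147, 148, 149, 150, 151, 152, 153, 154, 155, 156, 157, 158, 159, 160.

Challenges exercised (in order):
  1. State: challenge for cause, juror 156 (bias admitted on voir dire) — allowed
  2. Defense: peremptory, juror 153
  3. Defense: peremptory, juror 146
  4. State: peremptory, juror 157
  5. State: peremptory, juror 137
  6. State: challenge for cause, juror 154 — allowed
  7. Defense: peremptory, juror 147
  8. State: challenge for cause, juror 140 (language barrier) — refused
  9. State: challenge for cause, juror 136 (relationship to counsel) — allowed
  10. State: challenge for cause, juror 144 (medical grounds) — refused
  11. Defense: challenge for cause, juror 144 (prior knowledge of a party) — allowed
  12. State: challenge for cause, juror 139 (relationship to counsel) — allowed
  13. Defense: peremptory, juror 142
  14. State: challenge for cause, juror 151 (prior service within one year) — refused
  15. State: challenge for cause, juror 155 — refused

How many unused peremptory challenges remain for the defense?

1

Defense allotment: 2 base + 3 multi-party = 5.
Defense peremptories used: #153, #146, #147, #142 — 4 (the for-cause on #144 doesn't count).
Remaining: 5 − 4 = 1.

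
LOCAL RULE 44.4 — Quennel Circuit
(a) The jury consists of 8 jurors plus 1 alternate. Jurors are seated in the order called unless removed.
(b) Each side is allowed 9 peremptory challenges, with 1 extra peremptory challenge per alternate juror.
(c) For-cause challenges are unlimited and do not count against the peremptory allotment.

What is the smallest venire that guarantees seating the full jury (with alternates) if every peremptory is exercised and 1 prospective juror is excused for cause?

Seats to fill: 8 + 1 alternates = 9.
Peremptories: 9 + 1×1 = 10 per side × 2 sides = 20.
For-cause removals: 1.
Minimum venire: 9 + 20 + 1 = 30.

30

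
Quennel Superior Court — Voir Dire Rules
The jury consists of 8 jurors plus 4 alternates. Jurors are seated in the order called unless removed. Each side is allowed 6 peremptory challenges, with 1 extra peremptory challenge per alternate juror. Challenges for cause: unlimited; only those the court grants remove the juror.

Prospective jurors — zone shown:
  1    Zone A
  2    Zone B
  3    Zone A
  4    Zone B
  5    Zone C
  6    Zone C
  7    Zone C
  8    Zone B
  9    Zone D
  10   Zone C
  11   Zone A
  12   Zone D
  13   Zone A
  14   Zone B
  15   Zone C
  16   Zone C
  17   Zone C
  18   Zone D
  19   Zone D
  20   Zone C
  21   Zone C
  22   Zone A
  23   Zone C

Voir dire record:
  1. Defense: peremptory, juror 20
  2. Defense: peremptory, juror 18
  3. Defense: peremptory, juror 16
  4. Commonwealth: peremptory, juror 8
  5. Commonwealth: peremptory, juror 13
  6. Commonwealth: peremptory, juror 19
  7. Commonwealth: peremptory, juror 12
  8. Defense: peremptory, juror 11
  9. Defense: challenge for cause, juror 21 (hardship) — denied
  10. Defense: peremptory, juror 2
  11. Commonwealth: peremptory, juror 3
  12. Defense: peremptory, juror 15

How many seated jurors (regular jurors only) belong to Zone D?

1

Removed: #2, #3, #8, #11, #12, #13, #15, #16, #18, #19, #20.
Seated jurors 1–8: #1, #4, #5, #6, #7, #9, #10, #14 (alternates #17, #21, #22, #23 not counted).
Of those, in Zone D: #9 → 1.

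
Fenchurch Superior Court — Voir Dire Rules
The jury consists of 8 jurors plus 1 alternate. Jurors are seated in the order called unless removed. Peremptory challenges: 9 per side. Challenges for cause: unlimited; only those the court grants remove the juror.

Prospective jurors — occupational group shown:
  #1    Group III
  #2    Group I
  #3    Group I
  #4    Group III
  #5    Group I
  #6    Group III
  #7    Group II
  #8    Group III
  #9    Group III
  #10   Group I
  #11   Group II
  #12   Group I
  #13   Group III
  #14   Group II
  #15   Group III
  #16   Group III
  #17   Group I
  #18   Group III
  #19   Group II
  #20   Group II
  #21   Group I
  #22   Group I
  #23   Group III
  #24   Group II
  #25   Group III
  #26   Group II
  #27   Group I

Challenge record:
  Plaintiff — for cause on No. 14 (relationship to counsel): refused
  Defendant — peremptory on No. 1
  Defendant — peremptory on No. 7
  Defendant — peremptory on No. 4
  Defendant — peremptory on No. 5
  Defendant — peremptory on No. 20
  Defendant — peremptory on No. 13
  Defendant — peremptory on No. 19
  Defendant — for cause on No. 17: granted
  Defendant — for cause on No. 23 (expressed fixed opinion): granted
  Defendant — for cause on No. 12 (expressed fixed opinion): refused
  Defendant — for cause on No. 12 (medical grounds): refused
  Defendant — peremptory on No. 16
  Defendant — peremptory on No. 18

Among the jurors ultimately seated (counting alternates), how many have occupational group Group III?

Removed: #1, #4, #5, #7, #13, #16, #17, #18, #19, #20, #23.
Seated (9 incl. alternates): #2, #3, #6, #8, #9, #10, #11, #12, #14.
Of those, in Group III: #6, #8, #9 → 3.

3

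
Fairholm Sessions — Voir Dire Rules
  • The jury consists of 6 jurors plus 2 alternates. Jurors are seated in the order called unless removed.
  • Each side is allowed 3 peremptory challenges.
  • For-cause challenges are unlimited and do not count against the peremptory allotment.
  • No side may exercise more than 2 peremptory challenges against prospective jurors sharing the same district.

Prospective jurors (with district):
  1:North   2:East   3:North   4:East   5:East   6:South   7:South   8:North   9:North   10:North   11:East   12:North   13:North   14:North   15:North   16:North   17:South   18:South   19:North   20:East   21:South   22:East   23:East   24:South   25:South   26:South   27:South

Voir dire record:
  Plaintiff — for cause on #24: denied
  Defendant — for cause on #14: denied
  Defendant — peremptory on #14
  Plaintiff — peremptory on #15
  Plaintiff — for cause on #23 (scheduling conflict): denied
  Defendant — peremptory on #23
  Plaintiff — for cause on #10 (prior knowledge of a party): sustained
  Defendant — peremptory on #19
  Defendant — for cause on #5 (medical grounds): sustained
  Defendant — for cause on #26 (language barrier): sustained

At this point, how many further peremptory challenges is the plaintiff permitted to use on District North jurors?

Plaintiff peremptories so far: #15 — 1 of 3 used, 2 left overall.
Against District North: #15 — 1 used; per-district cap 2 leaves 1.
Binding limit: min(2, 1) = 1.

1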